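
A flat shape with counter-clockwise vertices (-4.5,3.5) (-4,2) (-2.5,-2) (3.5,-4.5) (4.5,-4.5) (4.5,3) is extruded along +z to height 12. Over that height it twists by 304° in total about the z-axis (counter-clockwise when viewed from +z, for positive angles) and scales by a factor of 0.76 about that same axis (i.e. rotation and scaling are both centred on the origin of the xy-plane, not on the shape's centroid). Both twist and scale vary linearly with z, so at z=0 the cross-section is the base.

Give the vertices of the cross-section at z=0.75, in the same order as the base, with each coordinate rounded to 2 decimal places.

Cross-section at z=0.75: (-5.31,1.82) (-4.37,0.58) (-1.69,-2.66) (4.70,-3.07) (5.63,-2.75) (3.23,4.24)

t = z/height = 0.75/12 = 0.0625
s = 1 + (scale-1)·z/height = 1 + (0.76-1)·0.75/12 = 0.985000
θ = twist·z/height = 304°·0.75/12 = 19.0000° = 0.331613 rad
cos θ = 0.945519, sin θ = 0.325568 (intermediates below are computed at full precision and shown rounded to 5 d.p.)
v1: (-4.5,3.5) → rotate → (-5.39432,1.84426) → ×s → (-5.31341,1.81659) → (-5.31,1.82)
v2: (-4,2) → rotate → (-4.43321,0.58876) → ×s → (-4.36671,0.57993) → (-4.37,0.58)
v3: (-2.5,-2) → rotate → (-1.71266,-2.70496) → ×s → (-1.68697,-2.66438) → (-1.69,-2.66)
v4: (3.5,-4.5) → rotate → (4.77437,-3.11535) → ×s → (4.70276,-3.06861) → (4.70,-3.07)
v5: (4.5,-4.5) → rotate → (5.71989,-2.78978) → ×s → (5.63409,-2.74793) → (5.63,-2.75)
v6: (4.5,3) → rotate → (3.27813,4.30161) → ×s → (3.22896,4.23709) → (3.23,4.24)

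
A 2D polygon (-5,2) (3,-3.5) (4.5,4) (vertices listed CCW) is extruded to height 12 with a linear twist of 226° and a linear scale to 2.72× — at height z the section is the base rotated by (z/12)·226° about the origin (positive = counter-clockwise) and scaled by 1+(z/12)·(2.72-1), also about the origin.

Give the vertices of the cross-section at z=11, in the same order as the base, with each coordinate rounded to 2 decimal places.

t = z/height = 11/12 = 0.916667
s = 1 + (scale-1)·z/height = 1 + (2.72-1)·11/12 = 2.576667
θ = twist·z/height = 226°·11/12 = 207.1667° = 3.615740 rad
cos θ = -0.889682, sin θ = -0.456580 (intermediates below are computed at full precision and shown rounded to 5 d.p.)
v1: (-5,2) → rotate → (5.36157,0.50354) → ×s → (13.81498,1.29745) → (13.81,1.30)
v2: (3,-3.5) → rotate → (-4.26708,1.74415) → ×s → (-10.99484,4.49408) → (-10.99,4.49)
v3: (4.5,4) → rotate → (-2.17725,-5.61334) → ×s → (-5.61004,-14.46371) → (-5.61,-14.46)

Cross-section at z=11: (13.81,1.30) (-10.99,4.49) (-5.61,-14.46)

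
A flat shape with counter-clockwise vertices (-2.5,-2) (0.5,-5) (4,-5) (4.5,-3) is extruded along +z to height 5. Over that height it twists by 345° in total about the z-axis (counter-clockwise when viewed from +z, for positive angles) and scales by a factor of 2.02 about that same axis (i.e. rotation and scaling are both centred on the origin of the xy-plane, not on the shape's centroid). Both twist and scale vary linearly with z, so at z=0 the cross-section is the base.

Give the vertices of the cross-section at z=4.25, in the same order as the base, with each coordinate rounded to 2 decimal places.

Cross-section at z=4.25: (-5.27,2.81) (-8.21,-4.54) (-5.63,-10.55) (-1.83,-9.93)

t = z/height = 4.25/5 = 0.85
s = 1 + (scale-1)·z/height = 1 + (2.02-1)·4.25/5 = 1.867000
θ = twist·z/height = 345°·4.25/5 = 293.2500° = 5.118178 rad
cos θ = 0.394744, sin θ = -0.918791 (intermediates below are computed at full precision and shown rounded to 5 d.p.)
v1: (-2.5,-2) → rotate → (-2.82444,1.50749) → ×s → (-5.27323,2.81448) → (-5.27,2.81)
v2: (0.5,-5) → rotate → (-4.39658,-2.43311) → ×s → (-8.20842,-4.54263) → (-8.21,-4.54)
v3: (4,-5) → rotate → (-3.01498,-5.64888) → ×s → (-5.62897,-10.54647) → (-5.63,-10.55)
v4: (4.5,-3) → rotate → (-0.98003,-5.31879) → ×s → (-1.82971,-9.93018) → (-1.83,-9.93)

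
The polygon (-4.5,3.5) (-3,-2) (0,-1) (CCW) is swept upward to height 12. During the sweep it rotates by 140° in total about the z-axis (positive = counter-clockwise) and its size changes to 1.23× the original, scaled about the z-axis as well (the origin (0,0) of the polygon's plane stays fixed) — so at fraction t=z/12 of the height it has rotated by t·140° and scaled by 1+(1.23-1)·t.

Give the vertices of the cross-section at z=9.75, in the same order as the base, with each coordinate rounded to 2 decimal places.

Cross-section at z=9.75: (-1.65,-6.56) (3.61,-2.30) (1.09,0.48)

t = z/height = 9.75/12 = 0.8125
s = 1 + (scale-1)·z/height = 1 + (1.23-1)·9.75/12 = 1.186875
θ = twist·z/height = 140°·9.75/12 = 113.7500° = 1.985312 rad
cos θ = -0.402747, sin θ = 0.915311 (intermediates below are computed at full precision and shown rounded to 5 d.p.)
v1: (-4.5,3.5) → rotate → (-1.39123,-5.52852) → ×s → (-1.65122,-6.56166) → (-1.65,-6.56)
v2: (-3,-2) → rotate → (3.03886,-1.94044) → ×s → (3.60675,-2.30306) → (3.61,-2.30)
v3: (0,-1) → rotate → (0.91531,0.40275) → ×s → (1.08636,0.47801) → (1.09,0.48)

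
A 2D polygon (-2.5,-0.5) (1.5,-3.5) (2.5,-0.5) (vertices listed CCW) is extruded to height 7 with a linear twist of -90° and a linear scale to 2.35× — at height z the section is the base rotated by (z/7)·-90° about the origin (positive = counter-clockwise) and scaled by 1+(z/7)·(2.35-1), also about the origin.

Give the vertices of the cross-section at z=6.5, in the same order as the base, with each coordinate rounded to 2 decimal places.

Cross-section at z=6.5: (-1.75,5.47) (-7.46,-4.24) (-0.49,-5.72)

t = z/height = 6.5/7 = 0.928571
s = 1 + (scale-1)·z/height = 1 + (2.35-1)·6.5/7 = 2.253571
θ = twist·z/height = -90°·6.5/7 = -83.5714° = -1.458597 rad
cos θ = 0.111964, sin θ = -0.993712 (intermediates below are computed at full precision and shown rounded to 5 d.p.)
v1: (-2.5,-0.5) → rotate → (-0.77677,2.42830) → ×s → (-1.75050,5.47234) → (-1.75,5.47)
v2: (1.5,-3.5) → rotate → (-3.31005,-1.88244) → ×s → (-7.45943,-4.24222) → (-7.46,-4.24)
v3: (2.5,-0.5) → rotate → (-0.21694,-2.54026) → ×s → (-0.48890,-5.72466) → (-0.49,-5.72)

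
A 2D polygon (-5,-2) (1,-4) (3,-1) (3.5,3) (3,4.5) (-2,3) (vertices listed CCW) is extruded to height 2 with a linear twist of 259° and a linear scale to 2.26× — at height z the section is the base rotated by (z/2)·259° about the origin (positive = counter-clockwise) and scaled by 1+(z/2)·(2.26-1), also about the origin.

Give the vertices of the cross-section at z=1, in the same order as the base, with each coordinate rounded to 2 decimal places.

t = z/height = 1/2 = 0.5
s = 1 + (scale-1)·z/height = 1 + (2.26-1)·1/2 = 1.630000
θ = twist·z/height = 259°·1/2 = 129.5000° = 2.260201 rad
cos θ = -0.636078, sin θ = 0.771625 (intermediates below are computed at full precision and shown rounded to 5 d.p.)
v1: (-5,-2) → rotate → (4.72364,-2.58597) → ×s → (7.69953,-4.21513) → (7.70,-4.22)
v2: (1,-4) → rotate → (2.45042,3.31594) → ×s → (3.99418,5.40498) → (3.99,5.40)
v3: (3,-1) → rotate → (-1.13661,2.95095) → ×s → (-1.85267,4.81005) → (-1.85,4.81)
v4: (3.5,3) → rotate → (-4.54115,0.79245) → ×s → (-7.40207,1.29170) → (-7.40,1.29)
v5: (3,4.5) → rotate → (-5.38055,-0.54748) → ×s → (-8.77029,-0.89239) → (-8.77,-0.89)
v6: (-2,3) → rotate → (-1.04272,-3.45148) → ×s → (-1.69963,-5.62592) → (-1.70,-5.63)

Cross-section at z=1: (7.70,-4.22) (3.99,5.40) (-1.85,4.81) (-7.40,1.29) (-8.77,-0.89) (-1.70,-5.63)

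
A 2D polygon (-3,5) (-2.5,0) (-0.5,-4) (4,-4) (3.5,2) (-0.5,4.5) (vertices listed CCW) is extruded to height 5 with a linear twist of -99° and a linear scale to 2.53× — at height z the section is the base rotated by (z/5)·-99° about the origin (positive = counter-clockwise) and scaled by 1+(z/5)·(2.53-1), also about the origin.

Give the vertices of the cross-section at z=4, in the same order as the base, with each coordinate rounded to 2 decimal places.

t = z/height = 4/5 = 0.8
s = 1 + (scale-1)·z/height = 1 + (2.53-1)·4/5 = 2.224000
θ = twist·z/height = -99°·4/5 = -79.2000° = -1.382301 rad
cos θ = 0.187381, sin θ = -0.982287 (intermediates below are computed at full precision and shown rounded to 5 d.p.)
v1: (-3,5) → rotate → (4.34929,3.88377) → ×s → (9.67283,8.63750) → (9.67,8.64)
v2: (-2.5,0) → rotate → (-0.46845,2.45572) → ×s → (-1.04184,5.46152) → (-1.04,5.46)
v3: (-0.5,-4) → rotate → (-4.02284,-0.25838) → ×s → (-8.94680,-0.57464) → (-8.95,-0.57)
v4: (4,-4) → rotate → (-3.17962,-4.67867) → ×s → (-7.07148,-10.40537) → (-7.07,-10.41)
v5: (3.5,2) → rotate → (2.62041,-3.06324) → ×s → (5.82779,-6.81265) → (5.83,-6.81)
v6: (-0.5,4.5) → rotate → (4.32660,1.33436) → ×s → (9.62236,2.96762) → (9.62,2.97)

Cross-section at z=4: (9.67,8.64) (-1.04,5.46) (-8.95,-0.57) (-7.07,-10.41) (5.83,-6.81) (9.62,2.97)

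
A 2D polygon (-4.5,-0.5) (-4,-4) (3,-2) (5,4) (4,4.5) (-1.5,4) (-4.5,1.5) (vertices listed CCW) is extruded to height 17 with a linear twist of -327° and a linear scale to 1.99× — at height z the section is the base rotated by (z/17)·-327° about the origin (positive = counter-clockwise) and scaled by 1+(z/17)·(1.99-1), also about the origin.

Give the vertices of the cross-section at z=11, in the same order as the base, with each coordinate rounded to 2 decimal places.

t = z/height = 11/17 = 0.647059
s = 1 + (scale-1)·z/height = 1 + (1.99-1)·11/17 = 1.640588
θ = twist·z/height = -327°·11/17 = -211.5882° = -3.692911 rad
cos θ = -0.851835, sin θ = 0.523811 (intermediates below are computed at full precision and shown rounded to 5 d.p.)
v1: (-4.5,-0.5) → rotate → (4.09516,-1.93123) → ×s → (6.71847,-3.16836) → (6.72,-3.17)
v2: (-4,-4) → rotate → (5.50258,1.31209) → ×s → (9.02747,2.15261) → (9.03,2.15)
v3: (3,-2) → rotate → (-1.50788,3.27510) → ×s → (-2.47381,5.37309) → (-2.47,5.37)
v4: (5,4) → rotate → (-6.35442,-0.78828) → ×s → (-10.42498,-1.29325) → (-10.42,-1.29)
v5: (4,4.5) → rotate → (-5.76449,-1.73801) → ×s → (-9.45715,-2.85136) → (-9.46,-2.85)
v6: (-1.5,4) → rotate → (-0.81749,-4.19305) → ×s → (-1.34117,-6.87908) → (-1.34,-6.88)
v7: (-4.5,1.5) → rotate → (3.04754,-3.63490) → ×s → (4.99976,-5.96338) → (5.00,-5.96)

Cross-section at z=11: (6.72,-3.17) (9.03,2.15) (-2.47,5.37) (-10.42,-1.29) (-9.46,-2.85) (-1.34,-6.88) (5.00,-5.96)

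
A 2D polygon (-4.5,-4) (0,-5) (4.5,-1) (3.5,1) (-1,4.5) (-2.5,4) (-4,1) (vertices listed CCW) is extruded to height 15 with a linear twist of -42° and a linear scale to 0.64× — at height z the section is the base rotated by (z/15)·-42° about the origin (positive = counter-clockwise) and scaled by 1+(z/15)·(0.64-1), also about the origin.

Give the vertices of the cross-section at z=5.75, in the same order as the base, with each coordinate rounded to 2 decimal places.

Cross-section at z=5.75: (-4.68,-2.24) (-1.20,-4.14) (3.49,-1.90) (3.14,-0.01) (0.25,3.97) (-1.11,3.91) (-3.07,1.78)

t = z/height = 5.75/15 = 0.383333
s = 1 + (scale-1)·z/height = 1 + (0.64-1)·5.75/15 = 0.862000
θ = twist·z/height = -42°·5.75/15 = -16.1000° = -0.280998 rad
cos θ = 0.960779, sin θ = -0.277315 (intermediates below are computed at full precision and shown rounded to 5 d.p.)
v1: (-4.5,-4) → rotate → (-5.43276,-2.59520) → ×s → (-4.68304,-2.23706) → (-4.68,-2.24)
v2: (0,-5) → rotate → (-1.38657,-4.80390) → ×s → (-1.19523,-4.14096) → (-1.20,-4.14)
v3: (4.5,-1) → rotate → (4.04619,-2.20870) → ×s → (3.48782,-1.90390) → (3.49,-1.90)
v4: (3.5,1) → rotate → (3.64004,-0.00982) → ×s → (3.13772,-0.00847) → (3.14,-0.01)
v5: (-1,4.5) → rotate → (0.28714,4.60082) → ×s → (0.24751,3.96591) → (0.25,3.97)
v6: (-2.5,4) → rotate → (-1.29269,4.53640) → ×s → (-1.11430,3.91038) → (-1.11,3.91)
v7: (-4,1) → rotate → (-3.56580,2.07004) → ×s → (-3.07372,1.78437) → (-3.07,1.78)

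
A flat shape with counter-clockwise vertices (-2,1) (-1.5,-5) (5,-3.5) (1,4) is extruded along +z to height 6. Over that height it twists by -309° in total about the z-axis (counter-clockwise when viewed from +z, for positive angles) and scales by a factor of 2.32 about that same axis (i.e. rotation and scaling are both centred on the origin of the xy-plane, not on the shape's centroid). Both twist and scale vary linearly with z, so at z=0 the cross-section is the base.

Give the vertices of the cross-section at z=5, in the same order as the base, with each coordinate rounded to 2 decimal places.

Cross-section at z=5: (-1.14,-4.55) (10.93,-0.80) (4.90,11.84) (-8.66,0.23)

t = z/height = 5/6 = 0.833333
s = 1 + (scale-1)·z/height = 1 + (2.32-1)·5/6 = 2.100000
θ = twist·z/height = -309°·5/6 = -257.5000° = -4.494223 rad
cos θ = -0.216440, sin θ = 0.976296 (intermediates below are computed at full precision and shown rounded to 5 d.p.)
v1: (-2,1) → rotate → (-0.54342,-2.16903) → ×s → (-1.14118,-4.55497) → (-1.14,-4.55)
v2: (-1.5,-5) → rotate → (5.20614,-0.38225) → ×s → (10.93289,-0.80272) → (10.93,-0.80)
v3: (5,-3.5) → rotate → (2.33484,5.63902) → ×s → (4.90316,11.84194) → (4.90,11.84)
v4: (1,4) → rotate → (-4.12162,0.11054) → ×s → (-8.65541,0.23213) → (-8.66,0.23)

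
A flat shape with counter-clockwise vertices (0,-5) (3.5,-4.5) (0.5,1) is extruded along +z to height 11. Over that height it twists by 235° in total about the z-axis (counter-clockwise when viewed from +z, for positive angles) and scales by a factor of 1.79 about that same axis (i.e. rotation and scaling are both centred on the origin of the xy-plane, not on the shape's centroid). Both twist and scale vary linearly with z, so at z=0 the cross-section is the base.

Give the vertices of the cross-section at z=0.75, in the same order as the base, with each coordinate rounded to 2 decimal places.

t = z/height = 0.75/11 = 0.0681818
s = 1 + (scale-1)·z/height = 1 + (1.79-1)·0.75/11 = 1.053864
θ = twist·z/height = 235°·0.75/11 = 16.0227° = 0.279649 rad
cos θ = 0.961152, sin θ = 0.276019 (intermediates below are computed at full precision and shown rounded to 5 d.p.)
v1: (0,-5) → rotate → (1.38009,-4.80576) → ×s → (1.45443,-5.06462) → (1.45,-5.06)
v2: (3.5,-4.5) → rotate → (4.60612,-3.35912) → ×s → (4.85422,-3.54005) → (4.85,-3.54)
v3: (0.5,1) → rotate → (0.20456,1.09916) → ×s → (0.21558,1.15837) → (0.22,1.16)

Cross-section at z=0.75: (1.45,-5.06) (4.85,-3.54) (0.22,1.16)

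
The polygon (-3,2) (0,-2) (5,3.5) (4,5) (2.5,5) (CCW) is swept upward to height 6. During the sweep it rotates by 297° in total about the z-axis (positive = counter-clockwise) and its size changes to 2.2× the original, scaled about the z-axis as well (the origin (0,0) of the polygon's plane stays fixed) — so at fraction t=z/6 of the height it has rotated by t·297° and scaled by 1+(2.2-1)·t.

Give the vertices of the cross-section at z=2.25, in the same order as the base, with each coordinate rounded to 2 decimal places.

Cross-section at z=2.25: (-1.12,-5.11) (2.70,1.06) (-7.37,4.90) (-8.87,2.76) (-8.07,0.73)

t = z/height = 2.25/6 = 0.375
s = 1 + (scale-1)·z/height = 1 + (2.2-1)·2.25/6 = 1.450000
θ = twist·z/height = 297°·2.25/6 = 111.3750° = 1.943860 rad
cos θ = -0.364470, sin θ = 0.931215 (intermediates below are computed at full precision and shown rounded to 5 d.p.)
v1: (-3,2) → rotate → (-0.76902,-3.52259) → ×s → (-1.11508,-5.10775) → (-1.12,-5.11)
v2: (0,-2) → rotate → (1.86243,0.72894) → ×s → (2.70052,1.05696) → (2.70,1.06)
v3: (5,3.5) → rotate → (-5.08160,3.38043) → ×s → (-7.36833,4.90162) → (-7.37,4.90)
v4: (4,5) → rotate → (-6.11396,1.90251) → ×s → (-8.86524,2.75864) → (-8.87,2.76)
v5: (2.5,5) → rotate → (-5.56725,0.50568) → ×s → (-8.07251,0.73324) → (-8.07,0.73)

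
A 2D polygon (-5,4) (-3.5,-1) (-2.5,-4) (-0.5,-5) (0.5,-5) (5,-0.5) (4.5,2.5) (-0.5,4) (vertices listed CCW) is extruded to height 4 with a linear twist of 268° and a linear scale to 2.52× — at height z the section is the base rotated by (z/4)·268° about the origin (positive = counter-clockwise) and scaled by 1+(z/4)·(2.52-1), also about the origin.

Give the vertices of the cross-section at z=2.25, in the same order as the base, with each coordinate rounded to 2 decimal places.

t = z/height = 2.25/4 = 0.5625
s = 1 + (scale-1)·z/height = 1 + (2.52-1)·2.25/4 = 1.855000
θ = twist·z/height = 268°·2.25/4 = 150.7500° = 2.631084 rad
cos θ = -0.872496, sin θ = 0.488621 (intermediates below are computed at full precision and shown rounded to 5 d.p.)
v1: (-5,4) → rotate → (2.40800,-5.93309) → ×s → (4.46683,-11.00588) → (4.47,-11.01)
v2: (-3.5,-1) → rotate → (3.54236,-0.83768) → ×s → (6.57107,-1.55389) → (6.57,-1.55)
v3: (-2.5,-4) → rotate → (4.13572,2.26843) → ×s → (7.67177,4.20794) → (7.67,4.21)
v4: (-0.5,-5) → rotate → (2.87935,4.11817) → ×s → (5.34120,7.63920) → (5.34,7.64)
v5: (0.5,-5) → rotate → (2.00686,4.60679) → ×s → (3.72272,8.54560) → (3.72,8.55)
v6: (5,-0.5) → rotate → (-4.11817,2.87935) → ×s → (-7.63920,5.34120) → (-7.64,5.34)
v7: (4.5,2.5) → rotate → (-5.14779,0.01756) → ×s → (-9.54914,0.03257) → (-9.55,0.03)
v8: (-0.5,4) → rotate → (-1.51824,-3.73429) → ×s → (-2.81633,-6.92712) → (-2.82,-6.93)

Cross-section at z=2.25: (4.47,-11.01) (6.57,-1.55) (7.67,4.21) (5.34,7.64) (3.72,8.55) (-7.64,5.34) (-9.55,0.03) (-2.82,-6.93)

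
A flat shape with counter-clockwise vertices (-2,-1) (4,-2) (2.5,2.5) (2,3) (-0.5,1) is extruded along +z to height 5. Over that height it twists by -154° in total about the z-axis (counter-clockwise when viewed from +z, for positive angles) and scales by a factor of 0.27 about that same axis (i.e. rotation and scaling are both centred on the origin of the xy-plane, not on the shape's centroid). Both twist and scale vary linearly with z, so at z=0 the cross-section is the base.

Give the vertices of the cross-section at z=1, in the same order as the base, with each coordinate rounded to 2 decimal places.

Cross-section at z=1: (-1.90,0.14) (2.06,-3.22) (2.93,0.74) (2.78,1.33) (0.07,0.95)

t = z/height = 1/5 = 0.2
s = 1 + (scale-1)·z/height = 1 + (0.27-1)·1/5 = 0.854000
θ = twist·z/height = -154°·1/5 = -30.8000° = -0.537561 rad
cos θ = 0.858960, sin θ = -0.512043 (intermediates below are computed at full precision and shown rounded to 5 d.p.)
v1: (-2,-1) → rotate → (-2.22996,0.16513) → ×s → (-1.90439,0.14102) → (-1.90,0.14)
v2: (4,-2) → rotate → (2.41175,-3.76609) → ×s → (2.05964,-3.21624) → (2.06,-3.22)
v3: (2.5,2.5) → rotate → (3.42751,0.86729) → ×s → (2.92709,0.74067) → (2.93,0.74)
v4: (2,3) → rotate → (3.25405,1.55279) → ×s → (2.77896,1.32609) → (2.78,1.33)
v5: (-0.5,1) → rotate → (0.08256,1.11498) → ×s → (0.07051,0.95219) → (0.07,0.95)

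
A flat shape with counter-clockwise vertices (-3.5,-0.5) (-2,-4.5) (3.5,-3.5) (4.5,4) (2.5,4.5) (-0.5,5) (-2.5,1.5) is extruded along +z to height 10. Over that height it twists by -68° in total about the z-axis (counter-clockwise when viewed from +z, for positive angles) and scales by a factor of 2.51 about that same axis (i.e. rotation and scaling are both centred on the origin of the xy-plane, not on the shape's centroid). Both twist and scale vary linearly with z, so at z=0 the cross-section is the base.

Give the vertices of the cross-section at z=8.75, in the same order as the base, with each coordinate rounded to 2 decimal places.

t = z/height = 8.75/10 = 0.875
s = 1 + (scale-1)·z/height = 1 + (2.51-1)·8.75/10 = 2.321250
θ = twist·z/height = -68°·8.75/10 = -59.5000° = -1.038471 rad
cos θ = 0.507538, sin θ = -0.861629 (intermediates below are computed at full precision and shown rounded to 5 d.p.)
v1: (-3.5,-0.5) → rotate → (-2.20720,2.76193) → ×s → (-5.12346,6.41114) → (-5.12,6.41)
v2: (-2,-4.5) → rotate → (-4.89241,-0.56066) → ×s → (-11.35650,-1.30144) → (-11.36,-1.30)
v3: (3.5,-3.5) → rotate → (-1.23932,-4.79209) → ×s → (-2.87677,-11.12363) → (-2.88,-11.12)
v4: (4.5,4) → rotate → (5.73044,-1.84718) → ×s → (13.30178,-4.28776) → (13.30,-4.29)
v5: (2.5,4.5) → rotate → (5.14618,0.12985) → ×s → (11.94556,0.30141) → (11.95,0.30)
v6: (-0.5,5) → rotate → (4.05438,2.96851) → ×s → (9.41122,6.89065) → (9.41,6.89)
v7: (-2.5,1.5) → rotate → (0.02360,2.91538) → ×s → (0.05478,6.76733) → (0.05,6.77)

Cross-section at z=8.75: (-5.12,6.41) (-11.36,-1.30) (-2.88,-11.12) (13.30,-4.29) (11.95,0.30) (9.41,6.89) (0.05,6.77)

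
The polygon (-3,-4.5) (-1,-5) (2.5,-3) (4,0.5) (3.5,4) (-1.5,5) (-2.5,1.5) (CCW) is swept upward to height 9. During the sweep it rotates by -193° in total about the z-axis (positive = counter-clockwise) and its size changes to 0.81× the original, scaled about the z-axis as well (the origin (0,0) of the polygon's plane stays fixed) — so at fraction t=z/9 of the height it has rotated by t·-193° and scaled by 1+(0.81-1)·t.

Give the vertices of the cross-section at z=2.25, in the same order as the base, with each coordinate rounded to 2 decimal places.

t = z/height = 2.25/9 = 0.25
s = 1 + (scale-1)·z/height = 1 + (0.81-1)·2.25/9 = 0.952500
θ = twist·z/height = -193°·2.25/9 = -48.2500° = -0.842121 rad
cos θ = 0.665882, sin θ = -0.746057 (intermediates below are computed at full precision and shown rounded to 5 d.p.)
v1: (-3,-4.5) → rotate → (-5.35490,-0.75830) → ×s → (-5.10055,-0.72228) → (-5.10,-0.72)
v2: (-1,-5) → rotate → (-4.39617,-2.58335) → ×s → (-4.18735,-2.46064) → (-4.19,-2.46)
v3: (2.5,-3) → rotate → (-0.57347,-3.86279) → ×s → (-0.54623,-3.67931) → (-0.55,-3.68)
v4: (4,0.5) → rotate → (3.03656,-2.65129) → ×s → (2.89232,-2.52535) → (2.89,-2.53)
v5: (3.5,4) → rotate → (5.31482,0.05233) → ×s → (5.06236,0.04984) → (5.06,0.05)
v6: (-1.5,5) → rotate → (2.73146,4.44849) → ×s → (2.60172,4.23719) → (2.60,4.24)
v7: (-2.5,1.5) → rotate → (-0.54562,2.86397) → ×s → (-0.51970,2.72793) → (-0.52,2.73)

Cross-section at z=2.25: (-5.10,-0.72) (-4.19,-2.46) (-0.55,-3.68) (2.89,-2.53) (5.06,0.05) (2.60,4.24) (-0.52,2.73)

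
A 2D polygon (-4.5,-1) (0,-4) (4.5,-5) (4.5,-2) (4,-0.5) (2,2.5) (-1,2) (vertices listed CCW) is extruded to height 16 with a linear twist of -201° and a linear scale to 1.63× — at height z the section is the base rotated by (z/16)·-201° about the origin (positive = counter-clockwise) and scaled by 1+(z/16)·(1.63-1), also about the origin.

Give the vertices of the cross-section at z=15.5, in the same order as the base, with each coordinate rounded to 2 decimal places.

Cross-section at z=15.5: (7.42,-0.28) (1.64,6.23) (-4.96,9.63) (-6.19,4.96) (-6.03,2.42) (-4.14,-3.08) (0.74,-3.52)

t = z/height = 15.5/16 = 0.96875
s = 1 + (scale-1)·z/height = 1 + (1.63-1)·15.5/16 = 1.610313
θ = twist·z/height = -201°·15.5/16 = -194.7188° = -3.398483 rad
cos θ = -0.967185, sin θ = 0.254074 (intermediates below are computed at full precision and shown rounded to 5 d.p.)
v1: (-4.5,-1) → rotate → (4.60641,-0.17615) → ×s → (7.41775,-0.28366) → (7.42,-0.28)
v2: (0,-4) → rotate → (1.01630,3.86874) → ×s → (1.63656,6.22988) → (1.64,6.23)
v3: (4.5,-5) → rotate → (-3.08196,5.97926) → ×s → (-4.96292,9.62847) → (-4.96,9.63)
v4: (4.5,-2) → rotate → (-3.84418,3.07770) → ×s → (-6.19033,4.95607) → (-6.19,4.96)
v5: (4,-0.5) → rotate → (-3.74170,1.49989) → ×s → (-6.02531,2.41529) → (-6.03,2.42)
v6: (2,2.5) → rotate → (-2.56956,-1.90981) → ×s → (-4.13779,-3.07540) → (-4.14,-3.08)
v7: (-1,2) → rotate → (0.45904,-2.18844) → ×s → (0.73919,-3.52408) → (0.74,-3.52)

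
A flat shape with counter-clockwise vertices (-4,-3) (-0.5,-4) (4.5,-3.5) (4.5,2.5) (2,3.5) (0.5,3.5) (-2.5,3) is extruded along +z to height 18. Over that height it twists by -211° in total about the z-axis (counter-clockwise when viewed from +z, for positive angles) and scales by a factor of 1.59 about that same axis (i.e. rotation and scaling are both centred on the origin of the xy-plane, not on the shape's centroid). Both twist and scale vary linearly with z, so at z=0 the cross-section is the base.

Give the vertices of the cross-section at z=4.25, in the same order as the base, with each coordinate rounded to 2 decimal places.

Cross-section at z=4.25: (-5.55,1.28) (-3.85,-2.51) (0.26,-6.49) (5.48,-2.08) (4.52,0.83) (3.41,2.14) (0.77,4.38)

t = z/height = 4.25/18 = 0.236111
s = 1 + (scale-1)·z/height = 1 + (1.59-1)·4.25/18 = 1.139306
θ = twist·z/height = -211°·4.25/18 = -49.8194° = -0.869513 rad
cos θ = 0.645198, sin θ = -0.764015 (intermediates below are computed at full precision and shown rounded to 5 d.p.)
v1: (-4,-3) → rotate → (-4.87284,1.12046) → ×s → (-5.55165,1.27655) → (-5.55,1.28)
v2: (-0.5,-4) → rotate → (-3.37866,-2.19879) → ×s → (-3.84933,-2.50509) → (-3.85,-2.51)
v3: (4.5,-3.5) → rotate → (0.22934,-5.69626) → ×s → (0.26129,-6.48978) → (0.26,-6.49)
v4: (4.5,2.5) → rotate → (4.81343,-1.82507) → ×s → (5.48397,-2.07931) → (5.48,-2.08)
v5: (2,3.5) → rotate → (3.96445,0.73016) → ×s → (4.51672,0.83188) → (4.52,0.83)
v6: (0.5,3.5) → rotate → (2.99665,1.87619) → ×s → (3.41410,2.13755) → (3.41,2.14)
v7: (-2.5,3) → rotate → (0.67905,3.84563) → ×s → (0.77364,4.38135) → (0.77,4.38)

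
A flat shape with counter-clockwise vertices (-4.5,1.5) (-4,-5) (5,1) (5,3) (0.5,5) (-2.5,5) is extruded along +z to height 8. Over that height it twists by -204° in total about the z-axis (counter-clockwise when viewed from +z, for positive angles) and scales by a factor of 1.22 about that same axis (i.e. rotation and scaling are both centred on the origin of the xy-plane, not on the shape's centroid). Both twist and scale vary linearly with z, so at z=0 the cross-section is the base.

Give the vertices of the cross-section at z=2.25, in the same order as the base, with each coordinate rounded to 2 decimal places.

Cross-section at z=2.25: (-1.23,4.88) (-6.76,0.71) (3.76,-3.90) (5.55,-2.75) (4.76,2.42) (3.04,5.10)

t = z/height = 2.25/8 = 0.28125
s = 1 + (scale-1)·z/height = 1 + (1.22-1)·2.25/8 = 1.061875
θ = twist·z/height = -204°·2.25/8 = -57.3750° = -1.001383 rad
cos θ = 0.539138, sin θ = -0.842217 (intermediates below are computed at full precision and shown rounded to 5 d.p.)
v1: (-4.5,1.5) → rotate → (-1.16280,4.59869) → ×s → (-1.23474,4.88323) → (-1.23,4.88)
v2: (-4,-5) → rotate → (-6.36764,0.67318) → ×s → (-6.76164,0.71483) → (-6.76,0.71)
v3: (5,1) → rotate → (3.53791,-3.67195) → ×s → (3.75682,-3.89915) → (3.76,-3.90)
v4: (5,3) → rotate → (5.22234,-2.59367) → ×s → (5.54548,-2.75415) → (5.55,-2.75)
v5: (0.5,5) → rotate → (4.48066,2.27458) → ×s → (4.75790,2.41532) → (4.76,2.42)
v6: (-2.5,5) → rotate → (2.86324,4.80123) → ×s → (3.04040,5.09831) → (3.04,5.10)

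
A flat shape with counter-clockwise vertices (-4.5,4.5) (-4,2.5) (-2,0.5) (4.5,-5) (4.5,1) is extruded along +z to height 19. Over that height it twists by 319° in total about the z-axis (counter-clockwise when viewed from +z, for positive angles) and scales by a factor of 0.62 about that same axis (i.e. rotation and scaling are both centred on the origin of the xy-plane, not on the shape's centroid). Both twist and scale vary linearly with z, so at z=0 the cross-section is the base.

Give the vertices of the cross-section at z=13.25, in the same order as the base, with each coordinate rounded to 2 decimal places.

t = z/height = 13.25/19 = 0.697368
s = 1 + (scale-1)·z/height = 1 + (0.62-1)·13.25/19 = 0.735000
θ = twist·z/height = 319°·13.25/19 = 222.4605° = 3.882669 rad
cos θ = -0.737743, sin θ = -0.675082 (intermediates below are computed at full precision and shown rounded to 5 d.p.)
v1: (-4.5,4.5) → rotate → (6.35771,-0.28197) → ×s → (4.67292,-0.20725) → (4.67,-0.21)
v2: (-4,2.5) → rotate → (4.63868,0.85597) → ×s → (3.40943,0.62914) → (3.41,0.63)
v3: (-2,0.5) → rotate → (1.81303,0.98129) → ×s → (1.33257,0.72125) → (1.33,0.72)
v4: (4.5,-5) → rotate → (-6.69525,0.65084) → ×s → (-4.92101,0.47837) → (-4.92,0.48)
v5: (4.5,1) → rotate → (-2.64476,-3.77561) → ×s → (-1.94390,-2.77507) → (-1.94,-2.78)

Cross-section at z=13.25: (4.67,-0.21) (3.41,0.63) (1.33,0.72) (-4.92,0.48) (-1.94,-2.78)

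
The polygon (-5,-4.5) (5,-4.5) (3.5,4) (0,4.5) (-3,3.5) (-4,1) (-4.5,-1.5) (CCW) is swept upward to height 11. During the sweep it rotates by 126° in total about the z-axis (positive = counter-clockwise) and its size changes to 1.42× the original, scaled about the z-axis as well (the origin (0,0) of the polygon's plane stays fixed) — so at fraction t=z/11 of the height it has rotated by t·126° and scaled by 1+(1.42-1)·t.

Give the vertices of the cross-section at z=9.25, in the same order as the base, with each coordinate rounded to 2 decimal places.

t = z/height = 9.25/11 = 0.840909
s = 1 + (scale-1)·z/height = 1 + (1.42-1)·9.25/11 = 1.353182
θ = twist·z/height = 126°·9.25/11 = 105.9545° = 1.849256 rad
cos θ = -0.274875, sin θ = 0.961480 (intermediates below are computed at full precision and shown rounded to 5 d.p.)
v1: (-5,-4.5) → rotate → (5.70103,-3.57046) → ×s → (7.71454,-4.83149) → (7.71,-4.83)
v2: (5,-4.5) → rotate → (2.95229,6.04434) → ×s → (3.99498,8.17909) → (3.99,8.18)
v3: (3.5,4) → rotate → (-4.80798,2.26568) → ×s → (-6.50607,3.06588) → (-6.51,3.07)
v4: (0,4.5) → rotate → (-4.32666,-1.23694) → ×s → (-5.85476,-1.67380) → (-5.85,-1.67)
v5: (-3,3.5) → rotate → (-2.54056,-3.84650) → ×s → (-3.43783,-5.20502) → (-3.44,-5.21)
v6: (-4,1) → rotate → (0.13802,-4.12079) → ×s → (0.18676,-5.57618) → (0.19,-5.58)
v7: (-4.5,-1.5) → rotate → (2.67916,-3.91435) → ×s → (3.62539,-5.29682) → (3.63,-5.30)

Cross-section at z=9.25: (7.71,-4.83) (3.99,8.18) (-6.51,3.07) (-5.85,-1.67) (-3.44,-5.21) (0.19,-5.58) (3.63,-5.30)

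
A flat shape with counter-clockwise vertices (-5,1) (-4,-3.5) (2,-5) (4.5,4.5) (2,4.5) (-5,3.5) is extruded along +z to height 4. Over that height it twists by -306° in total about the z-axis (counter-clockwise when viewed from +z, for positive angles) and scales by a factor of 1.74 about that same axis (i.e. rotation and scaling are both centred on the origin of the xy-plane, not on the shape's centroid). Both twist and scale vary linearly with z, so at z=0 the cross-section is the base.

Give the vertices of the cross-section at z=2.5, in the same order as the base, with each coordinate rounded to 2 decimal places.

Cross-section at z=2.5: (6.89,-2.86) (6.74,3.88) (-1.44,7.74) (-7.74,-5.17) (-4.15,-5.88) (6.17,-6.45)

t = z/height = 2.5/4 = 0.625
s = 1 + (scale-1)·z/height = 1 + (1.74-1)·2.5/4 = 1.462500
θ = twist·z/height = -306°·2.5/4 = -191.2500° = -3.337942 rad
cos θ = -0.980785, sin θ = 0.195090 (intermediates below are computed at full precision and shown rounded to 5 d.p.)
v1: (-5,1) → rotate → (4.70884,-1.95624) → ×s → (6.88667,-2.86100) → (6.89,-2.86)
v2: (-4,-3.5) → rotate → (4.60596,2.65239) → ×s → (6.73621,3.87912) → (6.74,3.88)
v3: (2,-5) → rotate → (-0.98612,5.29411) → ×s → (-1.44220,7.74263) → (-1.44,7.74)
v4: (4.5,4.5) → rotate → (-5.29144,-3.53563) → ×s → (-7.73873,-5.17085) → (-7.74,-5.17)
v5: (2,4.5) → rotate → (-2.83948,-4.02335) → ×s → (-4.15274,-5.88415) → (-4.15,-5.88)
v6: (-5,3.5) → rotate → (4.22111,-4.40820) → ×s → (6.17337,-6.44699) → (6.17,-6.45)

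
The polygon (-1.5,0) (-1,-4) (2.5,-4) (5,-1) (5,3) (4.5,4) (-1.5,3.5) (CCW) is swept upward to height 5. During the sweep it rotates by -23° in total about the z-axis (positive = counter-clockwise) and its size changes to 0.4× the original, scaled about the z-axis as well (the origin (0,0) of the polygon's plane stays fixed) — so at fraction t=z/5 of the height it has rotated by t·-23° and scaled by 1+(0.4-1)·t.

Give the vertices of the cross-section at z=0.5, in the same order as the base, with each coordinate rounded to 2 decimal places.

t = z/height = 0.5/5 = 0.1
s = 1 + (scale-1)·z/height = 1 + (0.4-1)·0.5/5 = 0.940000
θ = twist·z/height = -23°·0.5/5 = -2.3000° = -0.040143 rad
cos θ = 0.999194, sin θ = -0.040132 (intermediates below are computed at full precision and shown rounded to 5 d.p.)
v1: (-1.5,0) → rotate → (-1.49879,0.06020) → ×s → (-1.40886,0.05659) → (-1.41,0.06)
v2: (-1,-4) → rotate → (-1.15972,-3.95665) → ×s → (-1.09014,-3.71925) → (-1.09,-3.72)
v3: (2.5,-4) → rotate → (2.33746,-4.09711) → ×s → (2.19721,-3.85128) → (2.20,-3.85)
v4: (5,-1) → rotate → (4.95584,-1.19985) → ×s → (4.65849,-1.12786) → (4.66,-1.13)
v5: (5,3) → rotate → (5.11637,2.79692) → ×s → (4.80939,2.62911) → (4.81,2.63)
v6: (4.5,4) → rotate → (4.65690,3.81618) → ×s → (4.37749,3.58721) → (4.38,3.59)
v7: (-1.5,3.5) → rotate → (-1.35833,3.55738) → ×s → (-1.27683,3.34394) → (-1.28,3.34)

Cross-section at z=0.5: (-1.41,0.06) (-1.09,-3.72) (2.20,-3.85) (4.66,-1.13) (4.81,2.63) (4.38,3.59) (-1.28,3.34)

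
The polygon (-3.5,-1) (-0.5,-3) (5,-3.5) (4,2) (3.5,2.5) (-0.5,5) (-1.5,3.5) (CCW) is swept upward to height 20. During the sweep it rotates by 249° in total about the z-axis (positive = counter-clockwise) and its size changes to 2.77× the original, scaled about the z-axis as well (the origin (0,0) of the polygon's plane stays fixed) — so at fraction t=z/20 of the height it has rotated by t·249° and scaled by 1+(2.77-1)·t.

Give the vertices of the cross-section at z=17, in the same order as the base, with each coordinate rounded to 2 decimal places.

Cross-section at z=17: (6.15,6.73) (-2.88,7.05) (-15.26,0.89) (-5.90,-9.52) (-4.18,-9.93) (7.64,-10.00) (7.80,-5.49)

t = z/height = 17/20 = 0.85
s = 1 + (scale-1)·z/height = 1 + (2.77-1)·17/20 = 2.504500
θ = twist·z/height = 249°·17/20 = 211.6500° = 3.693989 rad
cos θ = -0.851269, sin θ = -0.524729 (intermediates below are computed at full precision and shown rounded to 5 d.p.)
v1: (-3.5,-1) → rotate → (2.45471,2.68782) → ×s → (6.14783,6.73165) → (6.15,6.73)
v2: (-0.5,-3) → rotate → (-1.14855,2.81617) → ×s → (-2.87655,7.05310) → (-2.88,7.05)
v3: (5,-3.5) → rotate → (-6.09290,0.35580) → ×s → (-15.25966,0.89110) → (-15.26,0.89)
v4: (4,2) → rotate → (-2.35562,-3.80145) → ×s → (-5.89965,-9.52074) → (-5.90,-9.52)
v5: (3.5,2.5) → rotate → (-1.66762,-3.96472) → ×s → (-4.17655,-9.92965) → (-4.18,-9.93)
v6: (-0.5,5) → rotate → (3.04928,-3.99398) → ×s → (7.63692,-10.00293) → (7.64,-10.00)
v7: (-1.5,3.5) → rotate → (3.11346,-2.19235) → ×s → (7.79765,-5.49074) → (7.80,-5.49)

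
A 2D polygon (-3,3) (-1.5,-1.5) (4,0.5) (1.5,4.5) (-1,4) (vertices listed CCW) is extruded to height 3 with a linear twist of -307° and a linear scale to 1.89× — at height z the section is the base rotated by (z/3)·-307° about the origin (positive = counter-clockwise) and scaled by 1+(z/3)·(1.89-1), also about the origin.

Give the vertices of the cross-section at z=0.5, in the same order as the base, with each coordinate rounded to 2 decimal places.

Cross-section at z=0.5: (0.52,4.84) (-2.42,0.26) (3.33,-3.22) (5.11,1.90) (2.86,3.77)

t = z/height = 0.5/3 = 0.166667
s = 1 + (scale-1)·z/height = 1 + (1.89-1)·0.5/3 = 1.148333
θ = twist·z/height = -307°·0.5/3 = -51.1667° = -0.893027 rad
cos θ = 0.627057, sin θ = -0.778973 (intermediates below are computed at full precision and shown rounded to 5 d.p.)
v1: (-3,3) → rotate → (0.45575,4.21809) → ×s → (0.52335,4.84377) → (0.52,4.84)
v2: (-1.5,-1.5) → rotate → (-2.10905,0.22787) → ×s → (-2.42189,0.26168) → (-2.42,0.26)
v3: (4,0.5) → rotate → (2.89772,-2.80236) → ×s → (3.32754,-3.21805) → (3.33,-3.22)
v4: (1.5,4.5) → rotate → (4.44597,1.65330) → ×s → (5.10545,1.89854) → (5.11,1.90)
v5: (-1,4) → rotate → (2.48884,3.28720) → ×s → (2.85801,3.77480) → (2.86,3.77)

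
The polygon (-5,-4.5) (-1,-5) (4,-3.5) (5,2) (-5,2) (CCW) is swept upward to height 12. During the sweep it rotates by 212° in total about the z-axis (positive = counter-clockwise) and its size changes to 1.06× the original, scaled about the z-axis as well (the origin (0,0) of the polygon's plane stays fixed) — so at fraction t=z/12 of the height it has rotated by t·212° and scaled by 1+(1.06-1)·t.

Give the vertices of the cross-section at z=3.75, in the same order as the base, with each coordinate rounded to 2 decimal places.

Cross-section at z=3.75: (2.14,-6.51) (4.25,-2.98) (4.90,2.29) (0.19,5.48) (-3.92,-3.84)

t = z/height = 3.75/12 = 0.3125
s = 1 + (scale-1)·z/height = 1 + (1.06-1)·3.75/12 = 1.018750
θ = twist·z/height = 212°·3.75/12 = 66.2500° = 1.156281 rad
cos θ = 0.402747, sin θ = 0.915311 (intermediates below are computed at full precision and shown rounded to 5 d.p.)
v1: (-5,-4.5) → rotate → (2.10517,-6.38892) → ×s → (2.14464,-6.50871) → (2.14,-6.51)
v2: (-1,-5) → rotate → (4.17381,-2.92904) → ×s → (4.25207,-2.98396) → (4.25,-2.98)
v3: (4,-3.5) → rotate → (4.81458,2.25163) → ×s → (4.90485,2.29385) → (4.90,2.29)
v4: (5,2) → rotate → (0.18311,5.38205) → ×s → (0.18654,5.48296) → (0.19,5.48)
v5: (-5,2) → rotate → (-3.84436,-3.77106) → ×s → (-3.91644,-3.84177) → (-3.92,-3.84)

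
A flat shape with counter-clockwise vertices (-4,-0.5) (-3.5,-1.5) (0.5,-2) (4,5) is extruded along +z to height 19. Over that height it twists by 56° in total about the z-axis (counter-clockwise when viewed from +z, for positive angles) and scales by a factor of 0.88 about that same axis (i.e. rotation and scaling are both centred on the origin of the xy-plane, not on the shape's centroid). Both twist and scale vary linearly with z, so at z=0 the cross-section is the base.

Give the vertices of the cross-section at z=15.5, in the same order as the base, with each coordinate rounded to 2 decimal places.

Cross-section at z=15.5: (-2.20,-2.90) (-1.24,-3.20) (1.61,-0.94) (-0.71,5.73)

t = z/height = 15.5/19 = 0.815789
s = 1 + (scale-1)·z/height = 1 + (0.88-1)·15.5/19 = 0.902105
θ = twist·z/height = 56°·15.5/19 = 45.6842° = 0.797340 rad
cos θ = 0.698612, sin θ = 0.715500 (intermediates below are computed at full precision and shown rounded to 5 d.p.)
v1: (-4,-0.5) → rotate → (-2.43670,-3.21131) → ×s → (-2.19816,-2.89694) → (-2.20,-2.90)
v2: (-3.5,-1.5) → rotate → (-1.37189,-3.55217) → ×s → (-1.23759,-3.20443) → (-1.24,-3.20)
v3: (0.5,-2) → rotate → (1.78031,-1.03947) → ×s → (1.60602,-0.93772) → (1.61,-0.94)
v4: (4,5) → rotate → (-0.78305,6.35506) → ×s → (-0.70639,5.73294) → (-0.71,5.73)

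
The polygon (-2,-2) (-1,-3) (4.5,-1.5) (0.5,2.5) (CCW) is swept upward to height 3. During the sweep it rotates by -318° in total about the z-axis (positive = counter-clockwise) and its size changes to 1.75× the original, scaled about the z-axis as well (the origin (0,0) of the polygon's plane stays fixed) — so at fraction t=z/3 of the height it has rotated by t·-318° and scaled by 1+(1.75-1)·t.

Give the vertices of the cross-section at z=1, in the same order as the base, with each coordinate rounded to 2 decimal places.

t = z/height = 1/3 = 0.333333
s = 1 + (scale-1)·z/height = 1 + (1.75-1)·1/3 = 1.250000
θ = twist·z/height = -318°·1/3 = -106.0000° = -1.850049 rad
cos θ = -0.275637, sin θ = -0.961262 (intermediates below are computed at full precision and shown rounded to 5 d.p.)
v1: (-2,-2) → rotate → (-1.37125,2.47380) → ×s → (-1.71406,3.09225) → (-1.71,3.09)
v2: (-1,-3) → rotate → (-2.60815,1.78817) → ×s → (-3.26018,2.23522) → (-3.26,2.24)
v3: (4.5,-1.5) → rotate → (-2.68226,-3.91222) → ×s → (-3.35283,-4.89028) → (-3.35,-4.89)
v4: (0.5,2.5) → rotate → (2.26534,-1.16972) → ×s → (2.83167,-1.46216) → (2.83,-1.46)

Cross-section at z=1: (-1.71,3.09) (-3.26,2.24) (-3.35,-4.89) (2.83,-1.46)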